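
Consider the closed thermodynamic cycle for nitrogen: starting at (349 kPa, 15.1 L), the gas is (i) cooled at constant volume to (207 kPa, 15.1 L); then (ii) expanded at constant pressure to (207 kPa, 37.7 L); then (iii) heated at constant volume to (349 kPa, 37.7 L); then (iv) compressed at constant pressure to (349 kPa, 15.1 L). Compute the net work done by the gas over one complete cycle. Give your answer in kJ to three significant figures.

W_net ≈ -3.21 kJ

Constant-volume legs do no work.
W(ii) = (207)(37.7 − 15.1) = 4678 J; W(iv) = (349)(15.1 − 37.7) = -7887 J.
W_net = 4678 − 7887 = -3209 J (the counter-clockwise enclosed area).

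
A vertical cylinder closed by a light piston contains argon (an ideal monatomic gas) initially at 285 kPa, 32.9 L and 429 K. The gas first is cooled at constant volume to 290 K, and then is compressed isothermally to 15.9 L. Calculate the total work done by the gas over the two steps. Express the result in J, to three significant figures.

Step 1 (isochoric): W = 0 (constant volume).
After step 1: P = 192.7 kPa (V unchanged).
Step 2 (isothermal): W = P₁V₁ ln(V₂/V₁) = (6338) ln(15.9/32.9) = -4609 J.
W_total = 0 − 4609 = -4609 J.

W_total ≈ -4610 J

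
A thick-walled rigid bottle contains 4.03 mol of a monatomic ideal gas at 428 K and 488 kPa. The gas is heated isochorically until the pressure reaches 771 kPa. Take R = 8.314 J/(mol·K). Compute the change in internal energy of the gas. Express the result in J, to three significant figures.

Constant volume ⇒ W = 0, so Q = ΔU = nCᵥΔT with Cᵥ = 3R/2 = 12.47 J/(mol·K).
At constant V, T₂/T₁ = P₂/P₁ ⇒ ΔT = T₁(P₂/P₁ − 1) = 428·(771/488 − 1) = 248.2 K.
ΔU = (4.03)(12.47)(248.2) = 12474 J.

ΔU ≈ 12500 J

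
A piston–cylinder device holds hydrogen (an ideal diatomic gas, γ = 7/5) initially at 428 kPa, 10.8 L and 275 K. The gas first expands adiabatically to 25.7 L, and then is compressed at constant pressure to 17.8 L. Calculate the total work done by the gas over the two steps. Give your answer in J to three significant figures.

Step 1 (adiabatic): W = (P₁V₁ − P₂V₂)/(γ−1) = (4622 − 3268)/0.4 = 3386 J.
After step 1: P = 127.2 kPa, V = 25.7 L, T = 194.4 K.
Step 2 (isobaric): W = PΔV = (127.2 kPa)(17.8 − 25.7 L) = -1005 J.
W_total = 3386 − 1005 = 2382 J.

W_total ≈ 2380 J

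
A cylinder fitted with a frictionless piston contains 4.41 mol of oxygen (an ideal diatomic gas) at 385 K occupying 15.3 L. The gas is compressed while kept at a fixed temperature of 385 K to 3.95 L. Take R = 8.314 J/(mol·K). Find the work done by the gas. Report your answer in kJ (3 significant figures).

W ≈ -19.1 kJ

Isothermal: W = nRT ln(V₂/V₁).
W = (4.41)(8.314)(385) × ln(3.95/15.3)
  = 14116 × -1.354
W_by_gas = -19115 J.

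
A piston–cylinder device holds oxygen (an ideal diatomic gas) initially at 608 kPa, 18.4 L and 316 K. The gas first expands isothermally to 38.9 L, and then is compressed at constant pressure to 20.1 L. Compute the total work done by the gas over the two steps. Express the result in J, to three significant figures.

Step 1 (isothermal): W = P₁V₁ ln(V₂/V₁) = (11187) ln(38.9/18.4) = 8375 J.
After step 1: P = 287.6 kPa, V = 38.9 L, T = 316 K.
Step 2 (isobaric): W = PΔV = (287.6 kPa)(20.1 − 38.9 L) = -5407 J.
W_total = 8375 − 5407 = 2969 J.

W_total ≈ 2970 J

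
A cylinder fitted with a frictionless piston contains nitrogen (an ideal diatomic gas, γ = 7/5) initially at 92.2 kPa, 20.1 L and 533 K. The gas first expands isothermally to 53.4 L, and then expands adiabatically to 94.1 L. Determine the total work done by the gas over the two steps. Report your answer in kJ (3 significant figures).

Step 1 (isothermal): W = P₁V₁ ln(V₂/V₁) = (1853) ln(53.4/20.1) = 1811 J.
After step 1: P = 34.7 kPa, V = 53.4 L, T = 533 K.
Step 2 (adiabatic): W = (P₁V₁ − P₂V₂)/(γ−1) = (1853 − 1477)/0.4 = 939.5 J.
W_total = 1811 + 939.5 = 2750 J.

W_total ≈ 2.75 kJ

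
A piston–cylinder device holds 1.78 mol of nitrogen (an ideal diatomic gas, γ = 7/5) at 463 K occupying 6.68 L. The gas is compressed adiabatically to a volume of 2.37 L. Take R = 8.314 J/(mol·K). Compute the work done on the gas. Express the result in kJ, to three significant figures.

Adiabatic: TV^(γ−1) = const with γ = 7/5.
T₂ = T₁ (V₁/V₂)^(γ−1) = 463 × (6.68/2.37)^0.4 = 463 × 1.514 = 700.8 K.
W_by = nCᵥ(T₁ − T₂) = (1.78)(20.79)(463 − 700.8) = -8798 J.
Work on gas = −W_by = 8798 J.

W ≈ 8.80 kJ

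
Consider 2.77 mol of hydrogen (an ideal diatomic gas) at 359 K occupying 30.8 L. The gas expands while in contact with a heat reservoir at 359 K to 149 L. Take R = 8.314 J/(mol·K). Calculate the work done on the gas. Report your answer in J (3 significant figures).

Isothermal: W = nRT ln(V₂/V₁).
W = (2.77)(8.314)(359) × ln(149/30.8)
  = 8268 × 1.576
W_by_gas = 13033 J; work on gas = −W_by = -13033 J.

W ≈ -13000 J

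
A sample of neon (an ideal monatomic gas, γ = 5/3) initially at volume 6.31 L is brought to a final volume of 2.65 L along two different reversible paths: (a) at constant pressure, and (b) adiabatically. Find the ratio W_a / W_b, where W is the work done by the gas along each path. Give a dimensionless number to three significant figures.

Path (a) isobaric: W = P₁(V₂ − V₁) → W_a/(P₁V₁) = -0.58.
Path (b) adiabatic: W = P₁V₁(1 − (V₁/V₂)^(γ−1))/(γ−1) → W_b/(P₁V₁) = -1.175.
W_a / W_b = -0.58 / -1.175 = 0.4938.

W_a / W_b ≈ 0.494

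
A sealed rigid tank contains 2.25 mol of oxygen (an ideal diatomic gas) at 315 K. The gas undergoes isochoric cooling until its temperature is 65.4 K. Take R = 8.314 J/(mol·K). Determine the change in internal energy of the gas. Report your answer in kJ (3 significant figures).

Constant volume ⇒ W = 0, so Q = ΔU = nCᵥΔT with Cᵥ = 5R/2 = 20.79 J/(mol·K).
ΔU = (2.25)(20.79)(65.4 − 315) = -11673 J.

ΔU ≈ -11.7 kJ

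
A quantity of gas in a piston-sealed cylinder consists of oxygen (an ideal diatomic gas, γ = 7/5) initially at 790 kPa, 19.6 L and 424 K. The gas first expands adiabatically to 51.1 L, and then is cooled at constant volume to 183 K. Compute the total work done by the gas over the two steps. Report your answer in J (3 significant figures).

Step 1 (adiabatic): W = (P₁V₁ − P₂V₂)/(γ−1) = (15484 − 10554)/0.4 = 12325 J.
Step 2 (isochoric): W = 0 (constant volume).
W_total = 12325 + 0 = 12325 J.

W_total ≈ 12300 J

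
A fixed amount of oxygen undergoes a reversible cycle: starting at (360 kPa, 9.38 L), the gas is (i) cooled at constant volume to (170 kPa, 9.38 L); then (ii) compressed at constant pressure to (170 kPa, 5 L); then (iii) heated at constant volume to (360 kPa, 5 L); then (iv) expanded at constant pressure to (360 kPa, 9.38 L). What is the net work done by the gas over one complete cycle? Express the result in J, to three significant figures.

Constant-volume legs do no work.
W(ii) = (170)(5 − 9.38) = -744.6 J; W(iv) = (360)(9.38 − 5) = 1577 J.
W_net = -744.6 + 1577 = 832.2 J (the clockwise enclosed area).

W_net ≈ 832 J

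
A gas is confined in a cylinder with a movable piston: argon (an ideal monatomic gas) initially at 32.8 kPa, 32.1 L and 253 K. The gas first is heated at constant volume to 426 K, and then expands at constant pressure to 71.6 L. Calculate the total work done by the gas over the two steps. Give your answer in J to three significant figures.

Step 1 (isochoric): W = 0 (constant volume).
After step 1: P = 55.23 kPa (V unchanged).
Step 2 (isobaric): W = PΔV = (55.23 kPa)(71.6 − 32.1 L) = 2182 J.
W_total = 0 + 2182 = 2182 J.

W_total ≈ 2180 J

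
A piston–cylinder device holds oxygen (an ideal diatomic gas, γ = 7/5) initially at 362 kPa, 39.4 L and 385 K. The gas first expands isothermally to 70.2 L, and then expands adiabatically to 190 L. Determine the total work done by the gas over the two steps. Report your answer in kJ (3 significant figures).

W_total ≈ 20.0 kJ

Step 1 (isothermal): W = P₁V₁ ln(V₂/V₁) = (14263) ln(70.2/39.4) = 8238 J.
After step 1: P = 203.2 kPa, V = 70.2 L, T = 385 K.
Step 2 (adiabatic): W = (P₁V₁ − P₂V₂)/(γ−1) = (14263 − 9577)/0.4 = 11714 J.
W_total = 8238 + 11714 = 19952 J.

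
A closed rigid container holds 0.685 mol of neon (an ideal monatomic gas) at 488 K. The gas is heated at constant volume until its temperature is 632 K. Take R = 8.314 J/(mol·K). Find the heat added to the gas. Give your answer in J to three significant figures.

Constant volume ⇒ W = 0, so Q = ΔU = nCᵥΔT with Cᵥ = 3R/2 = 12.47 J/(mol·K).
ΔU = (0.685)(12.47)(632 − 488) = 1230 J.

Q ≈ 1230 J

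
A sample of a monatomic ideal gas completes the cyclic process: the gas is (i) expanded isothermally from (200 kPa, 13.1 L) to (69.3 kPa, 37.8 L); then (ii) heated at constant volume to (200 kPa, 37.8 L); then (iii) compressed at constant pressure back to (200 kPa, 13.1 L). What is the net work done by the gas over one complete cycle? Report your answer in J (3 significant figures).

Leg (i): W = PᵢVᵢ ln(V_f/Vᵢ) = (2620) ln(37.8/13.1) = 2776 J.
Leg (ii): W = 0.
Leg (iii): W = PΔV = (200)(13.1 − 37.8) = -4940 J.
W_net = 2776 − 4940 = -2164 J.

W_net ≈ -2160 J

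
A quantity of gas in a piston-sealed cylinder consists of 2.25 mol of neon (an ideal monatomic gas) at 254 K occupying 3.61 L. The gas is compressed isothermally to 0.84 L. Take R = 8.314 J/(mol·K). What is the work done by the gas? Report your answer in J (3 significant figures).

Isothermal: W = nRT ln(V₂/V₁).
W = (2.25)(8.314)(254) × ln(0.84/3.61)
  = 4751 × -1.458
W_by_gas = -6928 J.

W ≈ -6930 J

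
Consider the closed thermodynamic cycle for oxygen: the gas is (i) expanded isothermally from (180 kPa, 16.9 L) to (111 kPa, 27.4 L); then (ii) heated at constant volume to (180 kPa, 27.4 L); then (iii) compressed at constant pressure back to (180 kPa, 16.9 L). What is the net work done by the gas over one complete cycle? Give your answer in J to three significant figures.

Leg (i): W = PᵢVᵢ ln(V_f/Vᵢ) = (3042) ln(27.4/16.9) = 1470 J.
Leg (ii): W = 0.
Leg (iii): W = PΔV = (180)(16.9 − 27.4) = -1890 J.
W_net = 1470 − 1890 = -420 J.

W_net ≈ -420 J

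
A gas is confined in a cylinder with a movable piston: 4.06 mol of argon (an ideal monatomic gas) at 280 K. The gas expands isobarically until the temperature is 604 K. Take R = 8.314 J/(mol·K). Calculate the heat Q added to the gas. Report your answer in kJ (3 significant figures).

Q ≈ 27.3 kJ

Isobaric: W = nRΔT = (4.06)(8.314)(324) = 10937 J.
ΔU = nCᵥΔT with Cᵥ = 3R/2: ΔU = (4.06)(12.47)(324) = 16405 J.
Q = ΔU + W = 16405 + 10937 = 27341 J.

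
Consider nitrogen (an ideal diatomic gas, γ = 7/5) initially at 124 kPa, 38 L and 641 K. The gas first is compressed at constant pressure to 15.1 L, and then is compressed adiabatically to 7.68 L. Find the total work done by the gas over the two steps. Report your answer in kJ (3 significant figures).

W_total ≈ -4.29 kJ

Step 1 (isobaric): W = PΔV = (124 kPa)(15.1 − 38 L) = -2840 J.
After step 1: P = 124 kPa, V = 15.1 L, T = 254.7 K.
Step 2 (adiabatic): W = (P₁V₁ − P₂V₂)/(γ−1) = (1872 − 2454)/0.4 = -1454 J.
W_total = -2840 − 1454 = -4293 J.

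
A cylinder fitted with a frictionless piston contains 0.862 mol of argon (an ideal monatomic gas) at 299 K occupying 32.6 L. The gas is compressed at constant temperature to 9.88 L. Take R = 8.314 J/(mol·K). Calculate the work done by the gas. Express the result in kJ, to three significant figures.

Isothermal: W = nRT ln(V₂/V₁).
W = (0.862)(8.314)(299) × ln(9.88/32.6)
  = 2143 × -1.194
W_by_gas = -2558 J.

W ≈ -2.56 kJ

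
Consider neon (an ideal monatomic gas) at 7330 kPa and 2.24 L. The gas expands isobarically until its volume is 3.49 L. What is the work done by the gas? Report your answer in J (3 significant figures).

Isobaric: W = P ΔV.
W = (7330 kPa)(3.49 − 2.24 L) = (7330)(1.25) = 9162 J.

W ≈ 9160 J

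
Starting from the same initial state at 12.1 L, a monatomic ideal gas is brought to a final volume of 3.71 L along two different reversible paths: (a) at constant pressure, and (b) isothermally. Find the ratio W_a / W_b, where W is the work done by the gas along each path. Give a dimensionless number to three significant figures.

Path (a) isobaric: W = P₁(V₂ − V₁) → W_a/(P₁V₁) = -0.6934.
Path (b) isothermal: W = P₁V₁ ln(V₂/V₁) → W_b/(P₁V₁) = -1.182.
W_a / W_b = -0.6934 / -1.182 = 0.5865.

W_a / W_b ≈ 0.587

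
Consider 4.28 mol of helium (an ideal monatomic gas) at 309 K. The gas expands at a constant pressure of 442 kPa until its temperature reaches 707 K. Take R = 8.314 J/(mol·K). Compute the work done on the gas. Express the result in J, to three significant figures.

Isobaric: W = P ΔV = nR ΔT.
W = (4.28)(8.314)(707 − 309) = 14162 J.
Work on gas = −W_by = -14162 J.

W ≈ -14200 J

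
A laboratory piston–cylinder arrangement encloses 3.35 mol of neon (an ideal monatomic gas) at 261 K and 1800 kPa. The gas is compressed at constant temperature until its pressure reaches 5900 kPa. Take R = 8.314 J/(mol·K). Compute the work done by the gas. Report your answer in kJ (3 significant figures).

W ≈ -8.63 kJ

Isothermal process: W = nRT ln(V₂/V₁) = nRT ln(P₁/P₂).
W = (3.35)(8.314)(261) × ln(1800/5900)
  = 7269 × ln(0.3051) = 7269 × -1.187
W_by_gas = -8630 J.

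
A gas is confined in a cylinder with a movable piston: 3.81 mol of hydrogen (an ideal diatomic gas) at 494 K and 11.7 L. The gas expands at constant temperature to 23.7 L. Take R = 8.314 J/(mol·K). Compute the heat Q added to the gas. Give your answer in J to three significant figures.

Isothermal ⇒ ΔU = 0, so Q = W = nRT ln(V₂/V₁).
Q = (3.81)(8.314)(494) ln(23.7/11.7) = 15648 × 0.7059 = 11046 J.

Q ≈ 11000 J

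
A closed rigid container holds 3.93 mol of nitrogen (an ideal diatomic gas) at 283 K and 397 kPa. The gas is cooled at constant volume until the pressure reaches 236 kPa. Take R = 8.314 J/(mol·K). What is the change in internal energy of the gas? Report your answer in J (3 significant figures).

ΔU ≈ -9370 J

Constant volume ⇒ W = 0, so Q = ΔU = nCᵥΔT with Cᵥ = 5R/2 = 20.79 J/(mol·K).
At constant V, T₂/T₁ = P₂/P₁ ⇒ ΔT = T₁(P₂/P₁ − 1) = 283·(236/397 − 1) = -114.8 K.
ΔU = (3.93)(20.79)(-114.8) = -9375 J.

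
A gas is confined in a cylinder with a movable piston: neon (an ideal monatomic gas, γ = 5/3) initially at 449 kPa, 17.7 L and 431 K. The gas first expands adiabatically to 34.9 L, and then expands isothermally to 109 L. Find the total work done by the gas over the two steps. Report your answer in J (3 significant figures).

W_total ≈ 10100 J

Step 1 (adiabatic): W = (P₁V₁ − P₂V₂)/(γ−1) = (7947 − 5054)/0.667 = 4340 J.
After step 1: P = 144.8 kPa, V = 34.9 L, T = 274.1 K.
Step 2 (isothermal): W = P₁V₁ ln(V₂/V₁) = (5054) ln(109/34.9) = 5756 J.
W_total = 4340 + 5756 = 10096 J.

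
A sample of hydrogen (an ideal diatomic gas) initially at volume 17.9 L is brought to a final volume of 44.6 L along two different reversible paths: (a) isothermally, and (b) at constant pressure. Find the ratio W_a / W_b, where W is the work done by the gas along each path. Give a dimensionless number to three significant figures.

Path (a) isothermal: W = P₁V₁ ln(V₂/V₁) → W_a/(P₁V₁) = 0.9129.
Path (b) isobaric: W = P₁(V₂ − V₁) → W_b/(P₁V₁) = 1.492.
W_a / W_b = 0.9129 / 1.492 = 0.612.

W_a / W_b ≈ 0.612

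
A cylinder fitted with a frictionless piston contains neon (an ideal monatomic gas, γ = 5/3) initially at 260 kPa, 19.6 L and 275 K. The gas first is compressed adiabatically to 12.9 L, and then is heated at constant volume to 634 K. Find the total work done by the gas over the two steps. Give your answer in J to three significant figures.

W_total ≈ -2460 J

Step 1 (adiabatic): W = (P₁V₁ − P₂V₂)/(γ−1) = (5096 − 6735)/0.667 = -2459 J.
Step 2 (isochoric): W = 0 (constant volume).
W_total = -2459 + 0 = -2459 J.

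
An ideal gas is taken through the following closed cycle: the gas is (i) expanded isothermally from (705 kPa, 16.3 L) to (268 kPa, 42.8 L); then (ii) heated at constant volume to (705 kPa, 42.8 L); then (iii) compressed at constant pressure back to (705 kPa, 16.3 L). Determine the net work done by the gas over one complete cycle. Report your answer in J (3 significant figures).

W_net ≈ -7590 J

Leg (i): W = PᵢVᵢ ln(V_f/Vᵢ) = (11492) ln(42.8/16.3) = 11094 J.
Leg (ii): W = 0.
Leg (iii): W = PΔV = (705)(16.3 − 42.8) = -18682 J.
W_net = 11094 − 18682 = -7589 J.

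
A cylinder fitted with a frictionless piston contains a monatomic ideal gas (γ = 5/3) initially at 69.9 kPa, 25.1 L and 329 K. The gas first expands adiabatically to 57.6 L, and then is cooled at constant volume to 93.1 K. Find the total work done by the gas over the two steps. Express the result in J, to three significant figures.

W_total ≈ 1120 J

Step 1 (adiabatic): W = (P₁V₁ − P₂V₂)/(γ−1) = (1754 − 1008)/0.667 = 1119 J.
Step 2 (isochoric): W = 0 (constant volume).
W_total = 1119 + 0 = 1119 J.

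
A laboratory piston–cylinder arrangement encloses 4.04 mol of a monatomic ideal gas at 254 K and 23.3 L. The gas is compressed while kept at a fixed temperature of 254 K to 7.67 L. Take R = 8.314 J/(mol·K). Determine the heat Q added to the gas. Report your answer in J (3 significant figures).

Q ≈ -9480 J

Isothermal ⇒ ΔU = 0, so Q = W = nRT ln(V₂/V₁).
Q = (4.04)(8.314)(254) ln(7.67/23.3) = 8531 × -1.111 = -9480 J.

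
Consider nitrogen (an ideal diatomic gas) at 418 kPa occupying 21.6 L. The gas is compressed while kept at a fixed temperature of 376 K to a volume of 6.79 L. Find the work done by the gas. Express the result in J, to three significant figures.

W ≈ -10400 J

Isothermal: W = nRT ln(V₂/V₁) = P₁V₁ ln(V₂/V₁).
P₁V₁ = (418 kPa)(21.6 L) = 9029 J.
W = 9029 × ln(6.79/21.6) = 9029 × -1.157
W_by_gas = -10449 J.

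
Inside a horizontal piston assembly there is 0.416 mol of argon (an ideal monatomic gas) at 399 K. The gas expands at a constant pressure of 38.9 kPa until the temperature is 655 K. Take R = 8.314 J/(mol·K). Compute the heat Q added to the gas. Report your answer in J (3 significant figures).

Isobaric: W = nRΔT = (0.416)(8.314)(256) = 885.4 J.
ΔU = nCᵥΔT with Cᵥ = 3R/2: ΔU = (0.416)(12.47)(256) = 1328 J.
Q = ΔU + W = 1328 + 885.4 = 2214 J.

Q ≈ 2210 J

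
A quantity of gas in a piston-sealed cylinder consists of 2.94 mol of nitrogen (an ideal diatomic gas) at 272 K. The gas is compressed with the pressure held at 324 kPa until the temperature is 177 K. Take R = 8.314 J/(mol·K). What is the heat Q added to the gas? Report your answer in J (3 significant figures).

Q ≈ -8130 J

Isobaric: W = nRΔT = (2.94)(8.314)(-95) = -2322 J.
ΔU = nCᵥΔT with Cᵥ = 5R/2: ΔU = (2.94)(20.79)(-95) = -5805 J.
Q = ΔU + W = -5805 − 2322 = -8127 J.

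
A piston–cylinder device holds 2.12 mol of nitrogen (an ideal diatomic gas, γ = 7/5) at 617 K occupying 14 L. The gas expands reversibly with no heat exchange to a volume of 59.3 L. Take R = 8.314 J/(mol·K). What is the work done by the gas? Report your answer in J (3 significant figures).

W ≈ 11900 J

Adiabatic: TV^(γ−1) = const with γ = 7/5.
T₂ = T₁ (V₁/V₂)^(γ−1) = 617 × (14/59.3)^0.4 = 617 × 0.5613 = 346.3 K.
W_by = nCᵥ(T₁ − T₂) = (2.12)(20.79)(617 − 346.3) = 11926 J.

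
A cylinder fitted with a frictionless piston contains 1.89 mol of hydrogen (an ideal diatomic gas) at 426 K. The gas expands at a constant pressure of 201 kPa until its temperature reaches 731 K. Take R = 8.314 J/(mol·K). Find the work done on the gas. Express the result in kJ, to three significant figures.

W ≈ -4.79 kJ

Isobaric: W = P ΔV = nR ΔT.
W = (1.89)(8.314)(731 − 426) = 4793 J.
Work on gas = −W_by = -4793 J.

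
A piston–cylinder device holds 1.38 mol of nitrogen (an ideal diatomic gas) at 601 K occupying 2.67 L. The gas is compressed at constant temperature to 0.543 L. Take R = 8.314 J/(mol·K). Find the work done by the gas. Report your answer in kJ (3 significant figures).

Isothermal: W = nRT ln(V₂/V₁).
W = (1.38)(8.314)(601) × ln(0.543/2.67)
  = 6895 × -1.593
W_by_gas = -10983 J.

W ≈ -11.0 kJ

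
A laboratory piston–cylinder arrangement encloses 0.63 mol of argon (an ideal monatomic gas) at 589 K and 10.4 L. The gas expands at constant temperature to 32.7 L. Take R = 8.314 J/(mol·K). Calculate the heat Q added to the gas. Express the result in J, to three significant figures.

Q ≈ 3530 J

Isothermal ⇒ ΔU = 0, so Q = W = nRT ln(V₂/V₁).
Q = (0.63)(8.314)(589) ln(32.7/10.4) = 3085 × 1.146 = 3534 J.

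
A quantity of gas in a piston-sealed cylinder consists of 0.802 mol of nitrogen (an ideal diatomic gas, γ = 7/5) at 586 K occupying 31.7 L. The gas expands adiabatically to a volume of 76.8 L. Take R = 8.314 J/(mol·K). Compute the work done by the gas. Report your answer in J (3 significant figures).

Adiabatic: TV^(γ−1) = const with γ = 7/5.
T₂ = T₁ (V₁/V₂)^(γ−1) = 586 × (31.7/76.8)^0.4 = 586 × 0.7019 = 411.3 K.
W_by = nCᵥ(T₁ − T₂) = (0.802)(20.79)(586 − 411.3) = 2912 J.

W ≈ 2910 J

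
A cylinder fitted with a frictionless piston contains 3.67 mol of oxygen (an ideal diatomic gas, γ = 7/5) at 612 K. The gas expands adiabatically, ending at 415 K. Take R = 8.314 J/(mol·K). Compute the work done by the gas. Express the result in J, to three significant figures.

Adiabatic ⇒ Q = 0, so W_by = −ΔU = nCᵥ(T₁ − T₂).
Cᵥ = 5R/2 = 20.79 J/(mol·K).
W = (3.67)(20.79)(612 − 415) = 15027 J.

W ≈ 15000 J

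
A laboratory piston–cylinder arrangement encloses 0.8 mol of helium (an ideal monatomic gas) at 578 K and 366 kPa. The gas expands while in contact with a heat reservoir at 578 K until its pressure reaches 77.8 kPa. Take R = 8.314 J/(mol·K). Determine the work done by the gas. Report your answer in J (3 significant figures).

W ≈ 5950 J

Isothermal process: W = nRT ln(V₂/V₁) = nRT ln(P₁/P₂).
W = (0.8)(8.314)(578) × ln(366/77.8)
  = 3844 × ln(4.704) = 3844 × 1.548
W_by_gas = 5953 J.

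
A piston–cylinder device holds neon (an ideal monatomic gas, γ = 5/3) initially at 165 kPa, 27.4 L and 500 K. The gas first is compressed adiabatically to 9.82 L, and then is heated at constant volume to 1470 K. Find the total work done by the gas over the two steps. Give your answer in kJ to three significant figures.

W_total ≈ -6.66 kJ

Step 1 (adiabatic): W = (P₁V₁ − P₂V₂)/(γ−1) = (4521 − 8960)/0.667 = -6659 J.
Step 2 (isochoric): W = 0 (constant volume).
W_total = -6659 + 0 = -6659 J.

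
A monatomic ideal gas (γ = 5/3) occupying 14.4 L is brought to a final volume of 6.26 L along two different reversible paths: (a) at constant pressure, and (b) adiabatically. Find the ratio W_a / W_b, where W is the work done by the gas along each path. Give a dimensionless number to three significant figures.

Path (a) isobaric: W = P₁(V₂ − V₁) → W_a/(P₁V₁) = -0.5653.
Path (b) adiabatic: W = P₁V₁(1 − (V₁/V₂)^(γ−1))/(γ−1) → W_b/(P₁V₁) = -1.114.
W_a / W_b = -0.5653 / -1.114 = 0.5075.

W_a / W_b ≈ 0.507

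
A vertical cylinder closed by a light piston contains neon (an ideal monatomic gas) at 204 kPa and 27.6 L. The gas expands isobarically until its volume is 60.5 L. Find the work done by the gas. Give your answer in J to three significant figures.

Isobaric: W = P ΔV.
W = (204 kPa)(60.5 − 27.6 L) = (204)(32.9) = 6712 J.

W ≈ 6710 J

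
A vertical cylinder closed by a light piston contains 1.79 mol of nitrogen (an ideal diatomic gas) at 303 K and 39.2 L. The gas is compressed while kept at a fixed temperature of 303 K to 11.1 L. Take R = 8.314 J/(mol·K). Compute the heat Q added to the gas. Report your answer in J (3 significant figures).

Isothermal ⇒ ΔU = 0, so Q = W = nRT ln(V₂/V₁).
Q = (1.79)(8.314)(303) ln(11.1/39.2) = 4509 × -1.262 = -5689 J.

Q ≈ -5690 J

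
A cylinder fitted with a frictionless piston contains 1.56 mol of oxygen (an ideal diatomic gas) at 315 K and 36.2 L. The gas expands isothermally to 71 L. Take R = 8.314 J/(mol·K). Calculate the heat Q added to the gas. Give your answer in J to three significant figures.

Q ≈ 2750 J

Isothermal ⇒ ΔU = 0, so Q = W = nRT ln(V₂/V₁).
Q = (1.56)(8.314)(315) ln(71/36.2) = 4085 × 0.6736 = 2752 J.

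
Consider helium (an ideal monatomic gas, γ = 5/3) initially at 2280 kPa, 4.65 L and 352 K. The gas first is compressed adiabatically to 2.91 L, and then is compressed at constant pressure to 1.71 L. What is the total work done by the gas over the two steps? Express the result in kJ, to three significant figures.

W_total ≈ -11.8 kJ

Step 1 (adiabatic): W = (P₁V₁ − P₂V₂)/(γ−1) = (10602 − 14491)/0.667 = -5833 J.
After step 1: P = 4980 kPa, V = 2.91 L, T = 481.1 K.
Step 2 (isobaric): W = PΔV = (4980 kPa)(1.71 − 2.91 L) = -5976 J.
W_total = -5833 − 5976 = -11809 J.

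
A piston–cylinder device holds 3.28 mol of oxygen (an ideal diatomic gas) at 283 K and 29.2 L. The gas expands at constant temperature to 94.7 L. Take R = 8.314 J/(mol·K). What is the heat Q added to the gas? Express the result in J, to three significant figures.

Q ≈ 9080 J

Isothermal ⇒ ΔU = 0, so Q = W = nRT ln(V₂/V₁).
Q = (3.28)(8.314)(283) ln(94.7/29.2) = 7717 × 1.177 = 9080 J.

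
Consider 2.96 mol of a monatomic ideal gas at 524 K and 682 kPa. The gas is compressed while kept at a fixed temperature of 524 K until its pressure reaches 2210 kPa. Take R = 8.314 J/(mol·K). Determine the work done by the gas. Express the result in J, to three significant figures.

W ≈ -15200 J

Isothermal process: W = nRT ln(V₂/V₁) = nRT ln(P₁/P₂).
W = (2.96)(8.314)(524) × ln(682/2210)
  = 12895 × ln(0.3086) = 12895 × -1.176
W_by_gas = -15161 J.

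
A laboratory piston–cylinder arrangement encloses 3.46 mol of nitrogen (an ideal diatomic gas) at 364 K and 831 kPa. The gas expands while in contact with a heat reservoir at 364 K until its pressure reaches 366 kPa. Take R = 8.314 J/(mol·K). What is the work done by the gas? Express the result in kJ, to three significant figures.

W ≈ 8.59 kJ

Isothermal process: W = nRT ln(V₂/V₁) = nRT ln(P₁/P₂).
W = (3.46)(8.314)(364) × ln(831/366)
  = 10471 × ln(2.27) = 10471 × 0.82
W_by_gas = 8586 J.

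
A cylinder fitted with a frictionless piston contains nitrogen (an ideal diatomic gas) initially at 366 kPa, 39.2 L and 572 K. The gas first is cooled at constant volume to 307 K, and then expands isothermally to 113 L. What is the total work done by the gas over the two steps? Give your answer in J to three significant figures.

Step 1 (isochoric): W = 0 (constant volume).
After step 1: P = 196.4 kPa (V unchanged).
Step 2 (isothermal): W = P₁V₁ ln(V₂/V₁) = (7700) ln(113/39.2) = 8152 J.
W_total = 0 + 8152 = 8152 J.

W_total ≈ 8150 J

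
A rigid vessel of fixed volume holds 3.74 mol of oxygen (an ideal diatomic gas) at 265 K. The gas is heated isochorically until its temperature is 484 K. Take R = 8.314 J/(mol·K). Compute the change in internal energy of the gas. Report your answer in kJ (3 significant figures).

ΔU ≈ 17.0 kJ

Constant volume ⇒ W = 0, so Q = ΔU = nCᵥΔT with Cᵥ = 5R/2 = 20.79 J/(mol·K).
ΔU = (3.74)(20.79)(484 − 265) = 17024 J.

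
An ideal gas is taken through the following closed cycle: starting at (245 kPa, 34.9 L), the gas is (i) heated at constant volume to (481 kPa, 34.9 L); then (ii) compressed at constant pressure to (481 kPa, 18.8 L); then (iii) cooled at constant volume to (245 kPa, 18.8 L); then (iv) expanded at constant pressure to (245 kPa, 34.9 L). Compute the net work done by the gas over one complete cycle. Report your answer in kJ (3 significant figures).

Constant-volume legs do no work.
W(ii) = (481)(18.8 − 34.9) = -7744 J; W(iv) = (245)(34.9 − 18.8) = 3944 J.
W_net = -7744 + 3944 = -3800 J (the counter-clockwise enclosed area).

W_net ≈ -3.80 kJ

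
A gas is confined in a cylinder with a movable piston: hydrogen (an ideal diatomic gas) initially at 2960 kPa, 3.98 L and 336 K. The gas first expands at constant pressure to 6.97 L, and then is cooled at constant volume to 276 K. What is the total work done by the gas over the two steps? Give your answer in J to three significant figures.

Step 1 (isobaric): W = PΔV = (2960 kPa)(6.97 − 3.98 L) = 8850 J.
Step 2 (isochoric): W = 0 (constant volume).
W_total = 8850 + 0 = 8850 J.

W_total ≈ 8850 J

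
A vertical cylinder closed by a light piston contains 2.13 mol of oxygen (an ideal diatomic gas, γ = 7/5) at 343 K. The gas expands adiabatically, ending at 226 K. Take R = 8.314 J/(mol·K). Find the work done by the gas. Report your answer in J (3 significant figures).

W ≈ 5180 J

Adiabatic ⇒ Q = 0, so W_by = −ΔU = nCᵥ(T₁ − T₂).
Cᵥ = 5R/2 = 20.79 J/(mol·K).
W = (2.13)(20.79)(343 − 226) = 5180 J.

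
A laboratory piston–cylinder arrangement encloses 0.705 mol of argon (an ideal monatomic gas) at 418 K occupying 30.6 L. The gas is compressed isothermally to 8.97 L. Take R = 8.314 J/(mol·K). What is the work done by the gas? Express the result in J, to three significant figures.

Isothermal: W = nRT ln(V₂/V₁).
W = (0.705)(8.314)(418) × ln(8.97/30.6)
  = 2450 × -1.227
W_by_gas = -3006 J.

W ≈ -3010 J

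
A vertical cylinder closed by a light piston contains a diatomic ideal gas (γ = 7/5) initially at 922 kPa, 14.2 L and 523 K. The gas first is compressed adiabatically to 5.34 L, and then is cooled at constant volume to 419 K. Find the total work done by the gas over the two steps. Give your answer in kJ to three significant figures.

Step 1 (adiabatic): W = (P₁V₁ − P₂V₂)/(γ−1) = (13092 − 19361)/0.4 = -15670 J.
Step 2 (isochoric): W = 0 (constant volume).
W_total = -15670 + 0 = -15670 J.

W_total ≈ -15.7 kJ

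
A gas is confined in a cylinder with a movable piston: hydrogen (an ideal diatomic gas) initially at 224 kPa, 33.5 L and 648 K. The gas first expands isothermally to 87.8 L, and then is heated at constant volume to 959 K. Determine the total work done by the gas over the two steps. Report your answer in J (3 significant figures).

Step 1 (isothermal): W = P₁V₁ ln(V₂/V₁) = (7504) ln(87.8/33.5) = 7230 J.
Step 2 (isochoric): W = 0 (constant volume).
W_total = 7230 + 0 = 7230 J.

W_total ≈ 7230 J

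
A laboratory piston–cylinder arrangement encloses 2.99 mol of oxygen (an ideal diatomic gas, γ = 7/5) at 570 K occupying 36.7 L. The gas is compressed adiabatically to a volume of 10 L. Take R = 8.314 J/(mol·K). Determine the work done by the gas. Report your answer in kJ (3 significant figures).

W ≈ -24.2 kJ

Adiabatic: TV^(γ−1) = const with γ = 7/5.
T₂ = T₁ (V₁/V₂)^(γ−1) = 570 × (36.7/10)^0.4 = 570 × 1.682 = 958.8 K.
W_by = nCᵥ(T₁ − T₂) = (2.99)(20.79)(570 − 958.8) = -24165 J.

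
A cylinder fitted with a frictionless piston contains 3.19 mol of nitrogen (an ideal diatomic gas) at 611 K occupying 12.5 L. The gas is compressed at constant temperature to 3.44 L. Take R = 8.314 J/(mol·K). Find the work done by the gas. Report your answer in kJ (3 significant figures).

Isothermal: W = nRT ln(V₂/V₁).
W = (3.19)(8.314)(611) × ln(3.44/12.5)
  = 16205 × -1.29
W_by_gas = -20908 J.

W ≈ -20.9 kJ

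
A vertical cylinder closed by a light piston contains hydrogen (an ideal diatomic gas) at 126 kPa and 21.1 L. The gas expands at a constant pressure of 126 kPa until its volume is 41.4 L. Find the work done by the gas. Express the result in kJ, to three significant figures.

Isobaric: W = P ΔV.
W = (126 kPa)(41.4 − 21.1 L) = (126)(20.3) = 2558 J.

W ≈ 2.56 kJ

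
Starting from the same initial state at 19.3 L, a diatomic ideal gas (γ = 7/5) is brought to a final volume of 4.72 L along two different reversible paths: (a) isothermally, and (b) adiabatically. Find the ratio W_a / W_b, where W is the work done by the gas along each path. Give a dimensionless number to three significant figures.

W_a / W_b ≈ 0.745

Path (a) isothermal: W = P₁V₁ ln(V₂/V₁) → W_a/(P₁V₁) = -1.408.
Path (b) adiabatic: W = P₁V₁(1 − (V₁/V₂)^(γ−1))/(γ−1) → W_b/(P₁V₁) = -1.891.
W_a / W_b = -1.408 / -1.891 = 0.7446.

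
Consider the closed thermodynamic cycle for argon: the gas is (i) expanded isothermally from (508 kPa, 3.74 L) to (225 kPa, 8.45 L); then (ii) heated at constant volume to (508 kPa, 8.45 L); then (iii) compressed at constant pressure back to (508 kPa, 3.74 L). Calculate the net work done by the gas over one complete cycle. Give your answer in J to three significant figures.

Leg (i): W = PᵢVᵢ ln(V_f/Vᵢ) = (1900) ln(8.45/3.74) = 1549 J.
Leg (ii): W = 0.
Leg (iii): W = PΔV = (508)(3.74 − 8.45) = -2393 J.
W_net = 1549 − 2393 = -844.1 J.

W_net ≈ -844 J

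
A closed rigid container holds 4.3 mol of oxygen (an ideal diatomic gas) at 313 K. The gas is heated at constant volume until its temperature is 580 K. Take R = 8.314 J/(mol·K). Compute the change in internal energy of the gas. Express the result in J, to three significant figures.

ΔU ≈ 23900 J

Constant volume ⇒ W = 0, so Q = ΔU = nCᵥΔT with Cᵥ = 5R/2 = 20.79 J/(mol·K).
ΔU = (4.3)(20.79)(580 − 313) = 23863 J.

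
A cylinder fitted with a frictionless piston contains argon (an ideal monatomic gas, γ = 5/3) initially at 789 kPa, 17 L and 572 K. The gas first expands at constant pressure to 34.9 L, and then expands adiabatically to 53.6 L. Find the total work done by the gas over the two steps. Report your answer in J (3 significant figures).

W_total ≈ 24400 J

Step 1 (isobaric): W = PΔV = (789 kPa)(34.9 − 17 L) = 14123 J.
After step 1: P = 789 kPa, V = 34.9 L, T = 1174 K.
Step 2 (adiabatic): W = (P₁V₁ − P₂V₂)/(γ−1) = (27536 − 20686)/0.667 = 10275 J.
W_total = 14123 + 10275 = 24398 J.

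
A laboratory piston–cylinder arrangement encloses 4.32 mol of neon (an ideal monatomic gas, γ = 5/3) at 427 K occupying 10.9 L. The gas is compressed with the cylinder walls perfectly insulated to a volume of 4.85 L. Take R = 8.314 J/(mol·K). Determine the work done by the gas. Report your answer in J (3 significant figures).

W ≈ -16500 J

Adiabatic: TV^(γ−1) = const with γ = 5/3.
T₂ = T₁ (V₁/V₂)^(γ−1) = 427 × (10.9/4.85)^0.667 = 427 × 1.716 = 732.6 K.
W_by = nCᵥ(T₁ − T₂) = (4.32)(12.47)(427 − 732.6) = -16466 J.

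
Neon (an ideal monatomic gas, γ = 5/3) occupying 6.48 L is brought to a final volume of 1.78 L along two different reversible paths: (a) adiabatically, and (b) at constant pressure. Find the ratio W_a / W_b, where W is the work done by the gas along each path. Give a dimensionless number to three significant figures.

Path (a) adiabatic: W = P₁V₁(1 − (V₁/V₂)^(γ−1))/(γ−1) → W_a/(P₁V₁) = -2.05.
Path (b) isobaric: W = P₁(V₂ − V₁) → W_b/(P₁V₁) = -0.7253.
W_a / W_b = -2.05 / -0.7253 = 2.826.

W_a / W_b ≈ 2.83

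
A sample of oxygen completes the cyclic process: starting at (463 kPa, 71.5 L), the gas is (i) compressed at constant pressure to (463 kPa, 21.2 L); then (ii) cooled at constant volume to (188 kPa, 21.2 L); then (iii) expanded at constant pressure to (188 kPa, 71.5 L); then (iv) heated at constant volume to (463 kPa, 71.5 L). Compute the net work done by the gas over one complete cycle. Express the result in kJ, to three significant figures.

Constant-volume legs do no work.
W(i) = (463)(21.2 − 71.5) = -23289 J; W(iii) = (188)(71.5 − 21.2) = 9456 J.
W_net = -23289 + 9456 = -13832 J (the counter-clockwise enclosed area).

W_net ≈ -13.8 kJ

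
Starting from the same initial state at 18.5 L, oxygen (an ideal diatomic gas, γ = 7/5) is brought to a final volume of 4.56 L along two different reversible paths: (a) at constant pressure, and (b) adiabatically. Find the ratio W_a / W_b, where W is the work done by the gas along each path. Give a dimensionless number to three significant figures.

W_a / W_b ≈ 0.401

Path (a) isobaric: W = P₁(V₂ − V₁) → W_a/(P₁V₁) = -0.7535.
Path (b) adiabatic: W = P₁V₁(1 − (V₁/V₂)^(γ−1))/(γ−1) → W_b/(P₁V₁) = -1.877.
W_a / W_b = -0.7535 / -1.877 = 0.4013.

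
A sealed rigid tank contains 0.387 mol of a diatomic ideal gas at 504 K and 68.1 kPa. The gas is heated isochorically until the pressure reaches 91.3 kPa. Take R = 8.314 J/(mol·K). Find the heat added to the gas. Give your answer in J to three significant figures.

Constant volume ⇒ W = 0, so Q = ΔU = nCᵥΔT with Cᵥ = 5R/2 = 20.79 J/(mol·K).
At constant V, T₂/T₁ = P₂/P₁ ⇒ ΔT = T₁(P₂/P₁ − 1) = 504·(91.3/68.1 − 1) = 171.7 K.
ΔU = (0.387)(20.79)(171.7) = 1381 J.

Q ≈ 1380 J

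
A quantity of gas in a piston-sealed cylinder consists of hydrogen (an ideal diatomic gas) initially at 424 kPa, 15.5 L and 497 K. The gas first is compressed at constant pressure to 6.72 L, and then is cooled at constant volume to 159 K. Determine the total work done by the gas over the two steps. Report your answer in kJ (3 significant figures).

W_total ≈ -3.72 kJ

Step 1 (isobaric): W = PΔV = (424 kPa)(6.72 − 15.5 L) = -3723 J.
Step 2 (isochoric): W = 0 (constant volume).
W_total = -3723 + 0 = -3723 J.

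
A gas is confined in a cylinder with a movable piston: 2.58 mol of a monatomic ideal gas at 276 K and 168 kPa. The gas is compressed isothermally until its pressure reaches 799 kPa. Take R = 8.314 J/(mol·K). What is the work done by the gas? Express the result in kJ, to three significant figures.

Isothermal process: W = nRT ln(V₂/V₁) = nRT ln(P₁/P₂).
W = (2.58)(8.314)(276) × ln(168/799)
  = 5920 × ln(0.2103) = 5920 × -1.559
W_by_gas = -9232 J.

W ≈ -9.23 kJ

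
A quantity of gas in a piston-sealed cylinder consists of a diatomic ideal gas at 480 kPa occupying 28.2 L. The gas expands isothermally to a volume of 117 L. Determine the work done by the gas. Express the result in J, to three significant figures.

W ≈ 19300 J

Isothermal: W = nRT ln(V₂/V₁) = P₁V₁ ln(V₂/V₁).
P₁V₁ = (480 kPa)(28.2 L) = 13536 J.
W = 13536 × ln(117/28.2) = 13536 × 1.423
W_by_gas = 19260 J.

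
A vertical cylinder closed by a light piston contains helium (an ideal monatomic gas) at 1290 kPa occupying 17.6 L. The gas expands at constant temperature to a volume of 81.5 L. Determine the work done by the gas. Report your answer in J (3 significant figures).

W ≈ 34800 J

Isothermal: W = nRT ln(V₂/V₁) = P₁V₁ ln(V₂/V₁).
P₁V₁ = (1290 kPa)(17.6 L) = 22704 J.
W = 22704 × ln(81.5/17.6) = 22704 × 1.533
W_by_gas = 34799 J.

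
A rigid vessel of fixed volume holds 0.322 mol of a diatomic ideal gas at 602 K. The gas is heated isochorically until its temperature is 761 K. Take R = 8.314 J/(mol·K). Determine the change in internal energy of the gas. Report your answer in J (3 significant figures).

ΔU ≈ 1060 J

Constant volume ⇒ W = 0, so Q = ΔU = nCᵥΔT with Cᵥ = 5R/2 = 20.79 J/(mol·K).
ΔU = (0.322)(20.79)(761 − 602) = 1064 J.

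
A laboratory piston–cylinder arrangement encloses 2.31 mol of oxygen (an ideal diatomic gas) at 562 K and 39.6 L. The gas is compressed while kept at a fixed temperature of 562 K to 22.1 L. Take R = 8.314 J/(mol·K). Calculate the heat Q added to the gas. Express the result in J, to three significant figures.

Isothermal ⇒ ΔU = 0, so Q = W = nRT ln(V₂/V₁).
Q = (2.31)(8.314)(562) ln(22.1/39.6) = 10793 × -0.5833 = -6295 J.

Q ≈ -6300 J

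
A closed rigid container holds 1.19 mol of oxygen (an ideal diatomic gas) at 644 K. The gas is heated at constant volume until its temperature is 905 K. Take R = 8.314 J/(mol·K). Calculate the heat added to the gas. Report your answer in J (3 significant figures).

Constant volume ⇒ W = 0, so Q = ΔU = nCᵥΔT with Cᵥ = 5R/2 = 20.79 J/(mol·K).
ΔU = (1.19)(20.79)(905 − 644) = 6456 J.

Q ≈ 6460 J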